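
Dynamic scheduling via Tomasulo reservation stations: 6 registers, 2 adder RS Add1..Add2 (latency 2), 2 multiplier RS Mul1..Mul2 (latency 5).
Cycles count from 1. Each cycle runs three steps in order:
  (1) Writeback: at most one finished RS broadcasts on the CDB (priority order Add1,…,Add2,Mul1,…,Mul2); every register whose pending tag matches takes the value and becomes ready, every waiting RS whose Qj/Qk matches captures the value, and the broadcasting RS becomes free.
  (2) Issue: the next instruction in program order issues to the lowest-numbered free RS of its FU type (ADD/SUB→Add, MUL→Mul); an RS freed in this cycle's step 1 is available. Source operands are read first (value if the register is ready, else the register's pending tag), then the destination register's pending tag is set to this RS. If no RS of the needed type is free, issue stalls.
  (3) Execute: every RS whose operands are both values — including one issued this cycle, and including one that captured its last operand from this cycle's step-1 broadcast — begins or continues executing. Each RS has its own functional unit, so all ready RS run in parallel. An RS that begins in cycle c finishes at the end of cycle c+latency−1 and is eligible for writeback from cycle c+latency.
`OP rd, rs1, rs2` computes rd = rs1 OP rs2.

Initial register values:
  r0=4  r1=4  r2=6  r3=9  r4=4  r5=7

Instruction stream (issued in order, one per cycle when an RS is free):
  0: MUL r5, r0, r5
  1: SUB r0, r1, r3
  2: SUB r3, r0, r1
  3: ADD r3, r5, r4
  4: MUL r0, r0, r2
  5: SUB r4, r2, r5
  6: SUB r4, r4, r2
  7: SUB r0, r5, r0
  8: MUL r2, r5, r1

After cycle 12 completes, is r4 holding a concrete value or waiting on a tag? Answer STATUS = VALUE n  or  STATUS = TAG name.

STATUS = VALUE -28

  c1: issue MUL r5<-Mul1  regs: r0:4,r1:4,r2:6,r3:9,r4:4,r5:Mul1
  c2: issue SUB r0<-Add1  regs: r0:Add1,r1:4,r2:6,r3:9,r4:4,r5:Mul1
  c3: issue SUB r3<-Add2  regs: r0:Add1,r1:4,r2:6,r3:Add2,r4:4,r5:Mul1
  c4: CDB Add1=-5; issue ADD r3<-Add1  regs: r0:-5,r1:4,r2:6,r3:Add1,r4:4,r5:Mul1
  c5: issue MUL r0<-Mul2  regs: r0:Mul2,r1:4,r2:6,r3:Add1,r4:4,r5:Mul1
  c6: CDB Add2=-9; issue SUB r4<-Add2  regs: r0:Mul2,r1:4,r2:6,r3:Add1,r4:Add2,r5:Mul1
  c7: CDB Mul1=28; stall  regs: r0:Mul2,r1:4,r2:6,r3:Add1,r4:Add2,r5:28
  c8: stall  regs: r0:Mul2,r1:4,r2:6,r3:Add1,r4:Add2,r5:28
  c9: CDB Add1=32; issue SUB r4<-Add1  regs: r0:Mul2,r1:4,r2:6,r3:32,r4:Add1,r5:28
  c10: CDB Add2=-22; issue SUB r0<-Add2  regs: r0:Add2,r1:4,r2:6,r3:32,r4:Add1,r5:28
  c11: CDB Mul2=-30; issue MUL r2<-Mul1  regs: r0:Add2,r1:4,r2:Mul1,r3:32,r4:Add1,r5:28
  c12: CDB Add1=-28  regs: r0:Add2,r1:4,r2:Mul1,r3:32,r4:-28,r5:28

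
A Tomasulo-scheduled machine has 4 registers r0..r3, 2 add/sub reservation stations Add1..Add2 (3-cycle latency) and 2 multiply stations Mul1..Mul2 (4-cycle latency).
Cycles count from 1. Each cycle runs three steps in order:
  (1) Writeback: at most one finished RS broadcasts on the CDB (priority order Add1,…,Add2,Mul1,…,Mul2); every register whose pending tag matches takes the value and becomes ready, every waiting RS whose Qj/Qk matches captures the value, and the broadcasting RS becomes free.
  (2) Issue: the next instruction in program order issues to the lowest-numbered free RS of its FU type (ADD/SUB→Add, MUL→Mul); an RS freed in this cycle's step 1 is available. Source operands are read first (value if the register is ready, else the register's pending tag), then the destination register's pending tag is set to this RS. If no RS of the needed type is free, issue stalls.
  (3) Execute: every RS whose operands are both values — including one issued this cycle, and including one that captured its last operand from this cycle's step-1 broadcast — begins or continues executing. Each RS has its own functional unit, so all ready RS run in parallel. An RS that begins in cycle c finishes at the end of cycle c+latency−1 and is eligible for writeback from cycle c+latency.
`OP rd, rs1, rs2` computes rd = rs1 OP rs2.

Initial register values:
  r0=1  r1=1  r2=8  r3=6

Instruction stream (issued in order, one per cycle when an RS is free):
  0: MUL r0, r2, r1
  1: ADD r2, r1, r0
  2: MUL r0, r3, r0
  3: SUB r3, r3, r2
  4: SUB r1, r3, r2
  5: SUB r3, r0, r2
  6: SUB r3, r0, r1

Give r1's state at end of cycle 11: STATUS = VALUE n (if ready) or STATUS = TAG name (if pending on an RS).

  c1: issue MUL r0<-Mul1  regs: r0:Mul1,r1:1,r2:8,r3:6
  c2: issue ADD r2<-Add1  regs: r0:Mul1,r1:1,r2:Add1,r3:6
  c3: issue MUL r0<-Mul2  regs: r0:Mul2,r1:1,r2:Add1,r3:6
  c4: issue SUB r3<-Add2  regs: r0:Mul2,r1:1,r2:Add1,r3:Add2
  c5: CDB Mul1=8; stall  regs: r0:Mul2,r1:1,r2:Add1,r3:Add2
  c6: stall  regs: r0:Mul2,r1:1,r2:Add1,r3:Add2
  c7: stall  regs: r0:Mul2,r1:1,r2:Add1,r3:Add2
  c8: CDB Add1=9; issue SUB r1<-Add1  regs: r0:Mul2,r1:Add1,r2:9,r3:Add2
  c9: CDB Mul2=48; stall  regs: r0:48,r1:Add1,r2:9,r3:Add2
  c10: stall  regs: r0:48,r1:Add1,r2:9,r3:Add2
  c11: CDB Add2=-3; issue SUB r3<-Add2  regs: r0:48,r1:Add1,r2:9,r3:Add2

STATUS = TAG Add1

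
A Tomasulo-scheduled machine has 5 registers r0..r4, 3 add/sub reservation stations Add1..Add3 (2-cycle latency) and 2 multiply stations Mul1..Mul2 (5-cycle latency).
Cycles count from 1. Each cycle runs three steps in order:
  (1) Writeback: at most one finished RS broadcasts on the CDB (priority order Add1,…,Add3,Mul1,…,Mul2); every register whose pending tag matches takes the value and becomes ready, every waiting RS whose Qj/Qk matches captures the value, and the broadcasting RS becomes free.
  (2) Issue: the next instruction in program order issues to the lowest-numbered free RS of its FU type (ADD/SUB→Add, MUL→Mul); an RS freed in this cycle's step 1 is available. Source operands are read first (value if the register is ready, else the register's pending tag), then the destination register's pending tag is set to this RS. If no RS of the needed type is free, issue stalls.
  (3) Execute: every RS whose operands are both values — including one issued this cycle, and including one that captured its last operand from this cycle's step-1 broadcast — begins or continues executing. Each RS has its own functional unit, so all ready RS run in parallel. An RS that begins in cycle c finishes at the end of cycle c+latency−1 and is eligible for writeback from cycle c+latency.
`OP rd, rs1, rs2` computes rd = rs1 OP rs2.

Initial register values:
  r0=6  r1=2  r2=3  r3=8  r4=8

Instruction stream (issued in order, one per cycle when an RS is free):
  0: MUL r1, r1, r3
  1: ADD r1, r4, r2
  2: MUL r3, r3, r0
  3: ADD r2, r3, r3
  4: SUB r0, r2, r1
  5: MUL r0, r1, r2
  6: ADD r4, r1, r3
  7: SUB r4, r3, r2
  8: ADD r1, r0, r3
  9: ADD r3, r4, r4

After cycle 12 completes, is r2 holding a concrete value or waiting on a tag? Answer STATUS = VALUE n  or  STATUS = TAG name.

cycle 1: issue MUL r1<-Mul1 // r0:6,r1:Mul1,r2:3,r3:8,r4:8
cycle 2: issue ADD r1<-Add1 // r0:6,r1:Add1,r2:3,r3:8,r4:8
cycle 3: issue MUL r3<-Mul2 // r0:6,r1:Add1,r2:3,r3:Mul2,r4:8
cycle 4: CDB Add1=11; issue ADD r2<-Add1 // r0:6,r1:11,r2:Add1,r3:Mul2,r4:8
cycle 5: issue SUB r0<-Add2 // r0:Add2,r1:11,r2:Add1,r3:Mul2,r4:8
cycle 6: CDB Mul1=16; issue MUL r0<-Mul1 // r0:Mul1,r1:11,r2:Add1,r3:Mul2,r4:8
cycle 7: issue ADD r4<-Add3 // r0:Mul1,r1:11,r2:Add1,r3:Mul2,r4:Add3
cycle 8: CDB Mul2=48; stall // r0:Mul1,r1:11,r2:Add1,r3:48,r4:Add3
cycle 9: stall // r0:Mul1,r1:11,r2:Add1,r3:48,r4:Add3
cycle 10: CDB Add1=96; issue SUB r4<-Add1 // r0:Mul1,r1:11,r2:96,r3:48,r4:Add1
cycle 11: CDB Add3=59; issue ADD r1<-Add3 // r0:Mul1,r1:Add3,r2:96,r3:48,r4:Add1
cycle 12: CDB Add1=-48; issue ADD r3<-Add1 // r0:Mul1,r1:Add3,r2:96,r3:Add1,r4:-48

STATUS = VALUE 96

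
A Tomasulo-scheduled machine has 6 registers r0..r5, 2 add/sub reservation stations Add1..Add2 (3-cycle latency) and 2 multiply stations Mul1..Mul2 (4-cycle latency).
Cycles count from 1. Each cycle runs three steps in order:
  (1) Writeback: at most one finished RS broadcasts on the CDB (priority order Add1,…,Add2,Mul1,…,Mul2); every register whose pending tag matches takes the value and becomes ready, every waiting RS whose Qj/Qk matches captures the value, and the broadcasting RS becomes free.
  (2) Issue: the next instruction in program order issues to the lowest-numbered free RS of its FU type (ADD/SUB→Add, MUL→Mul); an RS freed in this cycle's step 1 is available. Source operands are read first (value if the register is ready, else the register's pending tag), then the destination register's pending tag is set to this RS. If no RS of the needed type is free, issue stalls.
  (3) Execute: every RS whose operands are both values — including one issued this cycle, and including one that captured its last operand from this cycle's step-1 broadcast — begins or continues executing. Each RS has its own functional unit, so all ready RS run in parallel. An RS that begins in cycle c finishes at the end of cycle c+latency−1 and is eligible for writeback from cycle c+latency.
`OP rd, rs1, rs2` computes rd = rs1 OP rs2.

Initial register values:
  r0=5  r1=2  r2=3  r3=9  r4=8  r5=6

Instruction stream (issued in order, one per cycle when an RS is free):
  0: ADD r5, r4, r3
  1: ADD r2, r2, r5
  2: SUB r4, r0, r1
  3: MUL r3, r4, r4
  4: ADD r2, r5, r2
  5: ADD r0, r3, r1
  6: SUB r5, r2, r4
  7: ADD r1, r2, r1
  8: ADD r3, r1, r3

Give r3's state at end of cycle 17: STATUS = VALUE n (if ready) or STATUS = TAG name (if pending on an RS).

  c1: issue ADD r5<-Add1  regs: r0:5,r1:2,r2:3,r3:9,r4:8,r5:Add1
  c2: issue ADD r2<-Add2  regs: r0:5,r1:2,r2:Add2,r3:9,r4:8,r5:Add1
  c3: stall  regs: r0:5,r1:2,r2:Add2,r3:9,r4:8,r5:Add1
  c4: CDB Add1=17; issue SUB r4<-Add1  regs: r0:5,r1:2,r2:Add2,r3:9,r4:Add1,r5:17
  c5: issue MUL r3<-Mul1  regs: r0:5,r1:2,r2:Add2,r3:Mul1,r4:Add1,r5:17
  c6: stall  regs: r0:5,r1:2,r2:Add2,r3:Mul1,r4:Add1,r5:17
  c7: CDB Add1=3; issue ADD r2<-Add1  regs: r0:5,r1:2,r2:Add1,r3:Mul1,r4:3,r5:17
  c8: CDB Add2=20; issue ADD r0<-Add2  regs: r0:Add2,r1:2,r2:Add1,r3:Mul1,r4:3,r5:17
  c9: stall  regs: r0:Add2,r1:2,r2:Add1,r3:Mul1,r4:3,r5:17
  c10: stall  regs: r0:Add2,r1:2,r2:Add1,r3:Mul1,r4:3,r5:17
  c11: CDB Add1=37; issue SUB r5<-Add1  regs: r0:Add2,r1:2,r2:37,r3:Mul1,r4:3,r5:Add1
  c12: CDB Mul1=9; stall  regs: r0:Add2,r1:2,r2:37,r3:9,r4:3,r5:Add1
  c13: stall  regs: r0:Add2,r1:2,r2:37,r3:9,r4:3,r5:Add1
  c14: CDB Add1=34; issue ADD r1<-Add1  regs: r0:Add2,r1:Add1,r2:37,r3:9,r4:3,r5:34
  c15: CDB Add2=11; issue ADD r3<-Add2  regs: r0:11,r1:Add1,r2:37,r3:Add2,r4:3,r5:34
  c16: -  regs: r0:11,r1:Add1,r2:37,r3:Add2,r4:3,r5:34
  c17: CDB Add1=39  regs: r0:11,r1:39,r2:37,r3:Add2,r4:3,r5:34

STATUS = TAG Add2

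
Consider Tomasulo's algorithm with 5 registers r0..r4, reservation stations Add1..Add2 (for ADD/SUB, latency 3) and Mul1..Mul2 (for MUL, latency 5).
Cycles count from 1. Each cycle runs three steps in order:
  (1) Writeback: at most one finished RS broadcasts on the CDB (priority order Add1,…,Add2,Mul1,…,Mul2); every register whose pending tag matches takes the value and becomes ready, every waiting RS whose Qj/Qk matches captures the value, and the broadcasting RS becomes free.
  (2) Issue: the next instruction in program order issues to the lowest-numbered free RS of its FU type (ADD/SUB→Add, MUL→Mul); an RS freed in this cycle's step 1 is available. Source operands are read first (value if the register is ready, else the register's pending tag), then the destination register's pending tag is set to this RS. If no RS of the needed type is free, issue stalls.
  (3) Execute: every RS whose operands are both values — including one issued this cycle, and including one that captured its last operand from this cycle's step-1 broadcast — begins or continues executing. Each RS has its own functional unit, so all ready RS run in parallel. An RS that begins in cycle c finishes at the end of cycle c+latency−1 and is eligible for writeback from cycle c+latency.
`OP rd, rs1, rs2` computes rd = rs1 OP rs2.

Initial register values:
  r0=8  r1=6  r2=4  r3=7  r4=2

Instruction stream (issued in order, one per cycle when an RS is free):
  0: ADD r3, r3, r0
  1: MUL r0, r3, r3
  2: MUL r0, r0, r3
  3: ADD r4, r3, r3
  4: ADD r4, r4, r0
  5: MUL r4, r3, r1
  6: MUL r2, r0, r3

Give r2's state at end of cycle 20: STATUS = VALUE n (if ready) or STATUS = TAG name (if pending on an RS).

STATUS = VALUE 50625

cycle 1: issue ADD r3<-Add1 // r0:8,r1:6,r2:4,r3:Add1,r4:2
cycle 2: issue MUL r0<-Mul1 // r0:Mul1,r1:6,r2:4,r3:Add1,r4:2
cycle 3: issue MUL r0<-Mul2 // r0:Mul2,r1:6,r2:4,r3:Add1,r4:2
cycle 4: CDB Add1=15; issue ADD r4<-Add1 // r0:Mul2,r1:6,r2:4,r3:15,r4:Add1
cycle 5: issue ADD r4<-Add2 // r0:Mul2,r1:6,r2:4,r3:15,r4:Add2
cycle 6: stall // r0:Mul2,r1:6,r2:4,r3:15,r4:Add2
cycle 7: CDB Add1=30; stall // r0:Mul2,r1:6,r2:4,r3:15,r4:Add2
cycle 8: stall // r0:Mul2,r1:6,r2:4,r3:15,r4:Add2
cycle 9: CDB Mul1=225; issue MUL r4<-Mul1 // r0:Mul2,r1:6,r2:4,r3:15,r4:Mul1
cycle 10: stall // r0:Mul2,r1:6,r2:4,r3:15,r4:Mul1
cycle 11: stall // r0:Mul2,r1:6,r2:4,r3:15,r4:Mul1
cycle 12: stall // r0:Mul2,r1:6,r2:4,r3:15,r4:Mul1
cycle 13: stall // r0:Mul2,r1:6,r2:4,r3:15,r4:Mul1
cycle 14: CDB Mul1=90; issue MUL r2<-Mul1 // r0:Mul2,r1:6,r2:Mul1,r3:15,r4:90
cycle 15: CDB Mul2=3375 // r0:3375,r1:6,r2:Mul1,r3:15,r4:90
cycle 16: - // r0:3375,r1:6,r2:Mul1,r3:15,r4:90
cycle 17: - // r0:3375,r1:6,r2:Mul1,r3:15,r4:90
cycle 18: CDB Add2=3405 // r0:3375,r1:6,r2:Mul1,r3:15,r4:90
cycle 19: - // r0:3375,r1:6,r2:Mul1,r3:15,r4:90
cycle 20: CDB Mul1=50625 // r0:3375,r1:6,r2:50625,r3:15,r4:90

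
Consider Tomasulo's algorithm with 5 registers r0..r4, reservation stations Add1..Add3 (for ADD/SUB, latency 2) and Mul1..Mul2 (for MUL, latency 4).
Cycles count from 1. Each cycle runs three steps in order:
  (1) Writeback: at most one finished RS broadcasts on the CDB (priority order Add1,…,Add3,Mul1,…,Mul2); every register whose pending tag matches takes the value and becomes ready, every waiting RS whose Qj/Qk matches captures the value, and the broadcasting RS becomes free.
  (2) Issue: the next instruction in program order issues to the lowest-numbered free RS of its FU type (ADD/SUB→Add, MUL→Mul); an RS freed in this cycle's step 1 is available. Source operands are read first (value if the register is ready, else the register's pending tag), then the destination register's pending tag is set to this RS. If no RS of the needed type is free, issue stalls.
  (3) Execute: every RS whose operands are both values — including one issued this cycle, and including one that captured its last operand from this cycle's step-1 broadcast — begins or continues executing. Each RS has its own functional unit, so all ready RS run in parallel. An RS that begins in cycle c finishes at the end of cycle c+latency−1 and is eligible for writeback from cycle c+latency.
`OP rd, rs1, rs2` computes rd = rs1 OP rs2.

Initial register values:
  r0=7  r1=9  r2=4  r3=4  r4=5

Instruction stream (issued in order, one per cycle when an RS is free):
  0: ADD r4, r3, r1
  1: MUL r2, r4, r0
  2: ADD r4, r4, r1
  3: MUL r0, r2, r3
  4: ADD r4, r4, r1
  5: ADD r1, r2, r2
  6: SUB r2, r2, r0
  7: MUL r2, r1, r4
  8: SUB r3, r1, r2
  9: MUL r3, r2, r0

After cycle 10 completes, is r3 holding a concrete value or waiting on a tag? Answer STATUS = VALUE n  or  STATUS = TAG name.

c1: issue ADD r4<-Add1 | r0:7,r1:9,r2:4,r3:4,r4:Add1
c2: issue MUL r2<-Mul1 | r0:7,r1:9,r2:Mul1,r3:4,r4:Add1
c3: CDB Add1=13; issue ADD r4<-Add1 | r0:7,r1:9,r2:Mul1,r3:4,r4:Add1
c4: issue MUL r0<-Mul2 | r0:Mul2,r1:9,r2:Mul1,r3:4,r4:Add1
c5: CDB Add1=22; issue ADD r4<-Add1 | r0:Mul2,r1:9,r2:Mul1,r3:4,r4:Add1
c6: issue ADD r1<-Add2 | r0:Mul2,r1:Add2,r2:Mul1,r3:4,r4:Add1
c7: CDB Add1=31; issue SUB r2<-Add1 | r0:Mul2,r1:Add2,r2:Add1,r3:4,r4:31
c8: CDB Mul1=91; issue MUL r2<-Mul1 | r0:Mul2,r1:Add2,r2:Mul1,r3:4,r4:31
c9: issue SUB r3<-Add3 | r0:Mul2,r1:Add2,r2:Mul1,r3:Add3,r4:31
c10: CDB Add2=182; stall | r0:Mul2,r1:182,r2:Mul1,r3:Add3,r4:31

STATUS = TAG Add3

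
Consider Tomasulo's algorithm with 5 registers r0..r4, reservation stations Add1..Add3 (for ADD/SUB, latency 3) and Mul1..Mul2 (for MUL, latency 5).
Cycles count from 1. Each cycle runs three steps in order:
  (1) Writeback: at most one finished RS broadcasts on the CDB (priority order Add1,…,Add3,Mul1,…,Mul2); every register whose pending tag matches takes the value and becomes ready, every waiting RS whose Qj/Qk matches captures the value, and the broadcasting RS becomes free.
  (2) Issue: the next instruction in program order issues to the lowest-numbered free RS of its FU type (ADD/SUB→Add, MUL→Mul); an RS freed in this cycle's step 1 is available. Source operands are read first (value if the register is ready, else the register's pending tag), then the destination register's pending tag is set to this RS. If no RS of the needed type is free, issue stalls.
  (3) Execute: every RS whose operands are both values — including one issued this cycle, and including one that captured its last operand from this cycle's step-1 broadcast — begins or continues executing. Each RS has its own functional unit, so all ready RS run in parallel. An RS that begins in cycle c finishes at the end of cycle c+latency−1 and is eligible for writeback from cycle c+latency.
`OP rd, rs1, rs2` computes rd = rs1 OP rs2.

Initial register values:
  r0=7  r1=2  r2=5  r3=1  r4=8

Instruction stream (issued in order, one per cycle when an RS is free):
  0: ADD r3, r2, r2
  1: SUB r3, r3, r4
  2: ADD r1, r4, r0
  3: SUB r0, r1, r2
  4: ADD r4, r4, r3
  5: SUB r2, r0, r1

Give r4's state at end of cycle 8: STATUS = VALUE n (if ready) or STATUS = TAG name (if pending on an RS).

STATUS = TAG Add3

  c1: issue ADD r3<-Add1  regs: r0:7,r1:2,r2:5,r3:Add1,r4:8
  c2: issue SUB r3<-Add2  regs: r0:7,r1:2,r2:5,r3:Add2,r4:8
  c3: issue ADD r1<-Add3  regs: r0:7,r1:Add3,r2:5,r3:Add2,r4:8
  c4: CDB Add1=10; issue SUB r0<-Add1  regs: r0:Add1,r1:Add3,r2:5,r3:Add2,r4:8
  c5: stall  regs: r0:Add1,r1:Add3,r2:5,r3:Add2,r4:8
  c6: CDB Add3=15; issue ADD r4<-Add3  regs: r0:Add1,r1:15,r2:5,r3:Add2,r4:Add3
  c7: CDB Add2=2; issue SUB r2<-Add2  regs: r0:Add1,r1:15,r2:Add2,r3:2,r4:Add3
  c8: -  regs: r0:Add1,r1:15,r2:Add2,r3:2,r4:Add3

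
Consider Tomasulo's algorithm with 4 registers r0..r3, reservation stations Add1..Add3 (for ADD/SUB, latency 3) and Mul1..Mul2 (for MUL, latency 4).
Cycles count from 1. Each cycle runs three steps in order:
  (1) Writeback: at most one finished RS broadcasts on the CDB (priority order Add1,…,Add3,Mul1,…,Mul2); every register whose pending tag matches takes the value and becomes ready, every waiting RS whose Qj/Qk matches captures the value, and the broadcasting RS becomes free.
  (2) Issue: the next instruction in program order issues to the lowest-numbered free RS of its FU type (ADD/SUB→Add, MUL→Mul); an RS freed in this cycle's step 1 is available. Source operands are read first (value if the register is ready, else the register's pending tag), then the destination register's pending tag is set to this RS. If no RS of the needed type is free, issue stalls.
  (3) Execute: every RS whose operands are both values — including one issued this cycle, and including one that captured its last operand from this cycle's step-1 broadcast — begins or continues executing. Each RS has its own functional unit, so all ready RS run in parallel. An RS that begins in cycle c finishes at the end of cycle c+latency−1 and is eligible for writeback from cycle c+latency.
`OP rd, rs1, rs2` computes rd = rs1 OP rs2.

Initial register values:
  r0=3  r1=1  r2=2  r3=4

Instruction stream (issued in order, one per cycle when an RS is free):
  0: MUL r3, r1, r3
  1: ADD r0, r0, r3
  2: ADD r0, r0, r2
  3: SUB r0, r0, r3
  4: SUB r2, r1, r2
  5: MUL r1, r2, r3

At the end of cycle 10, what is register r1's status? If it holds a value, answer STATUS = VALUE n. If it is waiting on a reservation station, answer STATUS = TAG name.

STATUS = TAG Mul1

cycle 1: issue MUL r3<-Mul1 // r0:3,r1:1,r2:2,r3:Mul1
cycle 2: issue ADD r0<-Add1 // r0:Add1,r1:1,r2:2,r3:Mul1
cycle 3: issue ADD r0<-Add2 // r0:Add2,r1:1,r2:2,r3:Mul1
cycle 4: issue SUB r0<-Add3 // r0:Add3,r1:1,r2:2,r3:Mul1
cycle 5: CDB Mul1=4; stall // r0:Add3,r1:1,r2:2,r3:4
cycle 6: stall // r0:Add3,r1:1,r2:2,r3:4
cycle 7: stall // r0:Add3,r1:1,r2:2,r3:4
cycle 8: CDB Add1=7; issue SUB r2<-Add1 // r0:Add3,r1:1,r2:Add1,r3:4
cycle 9: issue MUL r1<-Mul1 // r0:Add3,r1:Mul1,r2:Add1,r3:4
cycle 10: - // r0:Add3,r1:Mul1,r2:Add1,r3:4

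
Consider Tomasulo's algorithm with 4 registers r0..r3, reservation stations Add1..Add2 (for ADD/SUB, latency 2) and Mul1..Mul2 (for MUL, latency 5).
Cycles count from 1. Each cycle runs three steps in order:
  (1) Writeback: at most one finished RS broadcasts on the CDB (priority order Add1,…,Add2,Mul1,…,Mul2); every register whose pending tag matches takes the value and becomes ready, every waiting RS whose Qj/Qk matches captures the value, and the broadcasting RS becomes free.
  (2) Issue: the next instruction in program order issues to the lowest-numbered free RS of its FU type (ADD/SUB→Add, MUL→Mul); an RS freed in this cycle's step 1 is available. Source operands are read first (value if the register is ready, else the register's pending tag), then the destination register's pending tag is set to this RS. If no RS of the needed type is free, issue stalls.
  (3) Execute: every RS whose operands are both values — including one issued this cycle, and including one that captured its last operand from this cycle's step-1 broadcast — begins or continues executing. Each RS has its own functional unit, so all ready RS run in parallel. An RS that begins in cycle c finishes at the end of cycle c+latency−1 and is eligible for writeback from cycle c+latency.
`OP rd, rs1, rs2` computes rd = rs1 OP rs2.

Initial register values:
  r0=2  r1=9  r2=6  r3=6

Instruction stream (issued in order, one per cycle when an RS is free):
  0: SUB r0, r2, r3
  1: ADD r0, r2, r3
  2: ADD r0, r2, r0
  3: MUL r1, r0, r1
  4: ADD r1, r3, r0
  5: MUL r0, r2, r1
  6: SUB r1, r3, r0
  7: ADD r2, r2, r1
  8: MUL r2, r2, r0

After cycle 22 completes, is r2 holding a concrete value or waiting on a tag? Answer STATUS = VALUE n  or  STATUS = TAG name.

STATUS = VALUE -19008

cycle 1: issue SUB r0<-Add1 // r0:Add1,r1:9,r2:6,r3:6
cycle 2: issue ADD r0<-Add2 // r0:Add2,r1:9,r2:6,r3:6
cycle 3: CDB Add1=0; issue ADD r0<-Add1 // r0:Add1,r1:9,r2:6,r3:6
cycle 4: CDB Add2=12; issue MUL r1<-Mul1 // r0:Add1,r1:Mul1,r2:6,r3:6
cycle 5: issue ADD r1<-Add2 // r0:Add1,r1:Add2,r2:6,r3:6
cycle 6: CDB Add1=18; issue MUL r0<-Mul2 // r0:Mul2,r1:Add2,r2:6,r3:6
cycle 7: issue SUB r1<-Add1 // r0:Mul2,r1:Add1,r2:6,r3:6
cycle 8: CDB Add2=24; issue ADD r2<-Add2 // r0:Mul2,r1:Add1,r2:Add2,r3:6
cycle 9: stall // r0:Mul2,r1:Add1,r2:Add2,r3:6
cycle 10: stall // r0:Mul2,r1:Add1,r2:Add2,r3:6
cycle 11: CDB Mul1=162; issue MUL r2<-Mul1 // r0:Mul2,r1:Add1,r2:Mul1,r3:6
cycle 12: - // r0:Mul2,r1:Add1,r2:Mul1,r3:6
cycle 13: CDB Mul2=144 // r0:144,r1:Add1,r2:Mul1,r3:6
cycle 14: - // r0:144,r1:Add1,r2:Mul1,r3:6
cycle 15: CDB Add1=-138 // r0:144,r1:-138,r2:Mul1,r3:6
cycle 16: - // r0:144,r1:-138,r2:Mul1,r3:6
cycle 17: CDB Add2=-132 // r0:144,r1:-138,r2:Mul1,r3:6
cycle 18: - // r0:144,r1:-138,r2:Mul1,r3:6
cycle 19: - // r0:144,r1:-138,r2:Mul1,r3:6
cycle 20: - // r0:144,r1:-138,r2:Mul1,r3:6
cycle 21: - // r0:144,r1:-138,r2:Mul1,r3:6
cycle 22: CDB Mul1=-19008 // r0:144,r1:-138,r2:-19008,r3:6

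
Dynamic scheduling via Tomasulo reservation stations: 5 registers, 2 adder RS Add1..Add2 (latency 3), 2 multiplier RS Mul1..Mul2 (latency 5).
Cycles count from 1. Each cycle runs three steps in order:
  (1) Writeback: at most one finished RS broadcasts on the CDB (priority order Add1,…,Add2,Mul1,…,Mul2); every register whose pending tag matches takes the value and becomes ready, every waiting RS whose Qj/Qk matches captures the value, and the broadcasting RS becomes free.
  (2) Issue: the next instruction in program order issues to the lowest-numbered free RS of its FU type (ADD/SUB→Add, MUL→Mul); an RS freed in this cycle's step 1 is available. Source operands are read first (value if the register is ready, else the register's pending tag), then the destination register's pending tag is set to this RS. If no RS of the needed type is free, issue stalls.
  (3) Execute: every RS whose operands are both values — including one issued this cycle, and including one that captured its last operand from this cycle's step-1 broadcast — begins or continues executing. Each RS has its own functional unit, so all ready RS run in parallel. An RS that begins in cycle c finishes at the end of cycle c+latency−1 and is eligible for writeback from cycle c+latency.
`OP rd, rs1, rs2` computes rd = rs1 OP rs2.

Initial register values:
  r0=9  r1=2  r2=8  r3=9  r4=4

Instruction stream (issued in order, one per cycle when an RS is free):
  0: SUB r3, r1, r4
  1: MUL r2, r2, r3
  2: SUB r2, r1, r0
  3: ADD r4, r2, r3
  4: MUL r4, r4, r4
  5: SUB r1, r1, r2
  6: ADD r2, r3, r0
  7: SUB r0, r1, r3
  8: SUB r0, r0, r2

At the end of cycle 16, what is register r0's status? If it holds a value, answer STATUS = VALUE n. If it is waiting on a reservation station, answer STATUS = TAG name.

c1: issue SUB r3<-Add1 | r0:9,r1:2,r2:8,r3:Add1,r4:4
c2: issue MUL r2<-Mul1 | r0:9,r1:2,r2:Mul1,r3:Add1,r4:4
c3: issue SUB r2<-Add2 | r0:9,r1:2,r2:Add2,r3:Add1,r4:4
c4: CDB Add1=-2; issue ADD r4<-Add1 | r0:9,r1:2,r2:Add2,r3:-2,r4:Add1
c5: issue MUL r4<-Mul2 | r0:9,r1:2,r2:Add2,r3:-2,r4:Mul2
c6: CDB Add2=-7; issue SUB r1<-Add2 | r0:9,r1:Add2,r2:-7,r3:-2,r4:Mul2
c7: stall | r0:9,r1:Add2,r2:-7,r3:-2,r4:Mul2
c8: stall | r0:9,r1:Add2,r2:-7,r3:-2,r4:Mul2
c9: CDB Add1=-9; issue ADD r2<-Add1 | r0:9,r1:Add2,r2:Add1,r3:-2,r4:Mul2
c10: CDB Add2=9; issue SUB r0<-Add2 | r0:Add2,r1:9,r2:Add1,r3:-2,r4:Mul2
c11: CDB Mul1=-16; stall | r0:Add2,r1:9,r2:Add1,r3:-2,r4:Mul2
c12: CDB Add1=7; issue SUB r0<-Add1 | r0:Add1,r1:9,r2:7,r3:-2,r4:Mul2
c13: CDB Add2=11 | r0:Add1,r1:9,r2:7,r3:-2,r4:Mul2
c14: CDB Mul2=81 | r0:Add1,r1:9,r2:7,r3:-2,r4:81
c15: - | r0:Add1,r1:9,r2:7,r3:-2,r4:81
c16: CDB Add1=4 | r0:4,r1:9,r2:7,r3:-2,r4:81

STATUS = VALUE 4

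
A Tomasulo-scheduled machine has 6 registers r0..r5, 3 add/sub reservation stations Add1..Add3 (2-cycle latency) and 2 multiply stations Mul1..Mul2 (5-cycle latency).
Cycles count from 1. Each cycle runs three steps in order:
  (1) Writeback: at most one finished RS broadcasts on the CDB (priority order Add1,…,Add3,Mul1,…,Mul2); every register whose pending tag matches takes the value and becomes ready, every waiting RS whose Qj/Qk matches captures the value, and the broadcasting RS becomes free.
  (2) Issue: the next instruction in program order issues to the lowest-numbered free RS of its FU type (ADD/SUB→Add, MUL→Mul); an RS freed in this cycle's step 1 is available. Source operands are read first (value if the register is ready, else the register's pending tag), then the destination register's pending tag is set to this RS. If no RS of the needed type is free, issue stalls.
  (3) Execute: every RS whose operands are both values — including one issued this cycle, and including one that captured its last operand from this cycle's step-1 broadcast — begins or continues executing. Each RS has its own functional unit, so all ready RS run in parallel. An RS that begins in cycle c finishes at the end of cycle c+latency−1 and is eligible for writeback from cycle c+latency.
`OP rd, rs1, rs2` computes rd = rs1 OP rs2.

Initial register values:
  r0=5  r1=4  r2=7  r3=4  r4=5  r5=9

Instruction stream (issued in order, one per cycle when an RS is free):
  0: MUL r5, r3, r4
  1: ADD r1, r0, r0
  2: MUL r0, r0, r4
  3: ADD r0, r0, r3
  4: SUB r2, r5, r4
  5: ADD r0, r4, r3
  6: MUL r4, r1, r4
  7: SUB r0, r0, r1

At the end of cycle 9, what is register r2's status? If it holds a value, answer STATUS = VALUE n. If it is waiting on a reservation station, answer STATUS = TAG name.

STATUS = VALUE 15

cycle 1: issue MUL r5<-Mul1 // r0:5,r1:4,r2:7,r3:4,r4:5,r5:Mul1
cycle 2: issue ADD r1<-Add1 // r0:5,r1:Add1,r2:7,r3:4,r4:5,r5:Mul1
cycle 3: issue MUL r0<-Mul2 // r0:Mul2,r1:Add1,r2:7,r3:4,r4:5,r5:Mul1
cycle 4: CDB Add1=10; issue ADD r0<-Add1 // r0:Add1,r1:10,r2:7,r3:4,r4:5,r5:Mul1
cycle 5: issue SUB r2<-Add2 // r0:Add1,r1:10,r2:Add2,r3:4,r4:5,r5:Mul1
cycle 6: CDB Mul1=20; issue ADD r0<-Add3 // r0:Add3,r1:10,r2:Add2,r3:4,r4:5,r5:20
cycle 7: issue MUL r4<-Mul1 // r0:Add3,r1:10,r2:Add2,r3:4,r4:Mul1,r5:20
cycle 8: CDB Add2=15; issue SUB r0<-Add2 // r0:Add2,r1:10,r2:15,r3:4,r4:Mul1,r5:20
cycle 9: CDB Add3=9 // r0:Add2,r1:10,r2:15,r3:4,r4:Mul1,r5:20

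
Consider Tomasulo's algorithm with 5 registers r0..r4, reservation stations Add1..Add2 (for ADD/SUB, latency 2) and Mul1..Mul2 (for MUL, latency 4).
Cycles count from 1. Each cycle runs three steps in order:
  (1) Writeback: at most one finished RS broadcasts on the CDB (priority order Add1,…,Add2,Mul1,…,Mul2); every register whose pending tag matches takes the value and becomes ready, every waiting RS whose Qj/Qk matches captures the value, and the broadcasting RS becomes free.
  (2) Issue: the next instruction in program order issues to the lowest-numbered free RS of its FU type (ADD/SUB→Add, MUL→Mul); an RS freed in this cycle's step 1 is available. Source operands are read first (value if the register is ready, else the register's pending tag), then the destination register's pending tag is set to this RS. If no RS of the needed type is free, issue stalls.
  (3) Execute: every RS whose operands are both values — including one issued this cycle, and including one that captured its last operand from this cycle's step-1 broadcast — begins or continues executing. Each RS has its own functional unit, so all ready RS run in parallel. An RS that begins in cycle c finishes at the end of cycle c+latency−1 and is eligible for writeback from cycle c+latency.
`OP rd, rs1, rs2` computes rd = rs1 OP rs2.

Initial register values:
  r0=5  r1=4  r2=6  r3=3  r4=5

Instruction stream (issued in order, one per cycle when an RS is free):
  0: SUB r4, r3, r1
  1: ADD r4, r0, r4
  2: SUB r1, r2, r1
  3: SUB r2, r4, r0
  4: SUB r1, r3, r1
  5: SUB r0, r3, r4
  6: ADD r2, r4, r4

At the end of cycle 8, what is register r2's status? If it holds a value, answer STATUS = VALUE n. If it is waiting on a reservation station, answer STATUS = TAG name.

  c1: issue SUB r4<-Add1  regs: r0:5,r1:4,r2:6,r3:3,r4:Add1
  c2: issue ADD r4<-Add2  regs: r0:5,r1:4,r2:6,r3:3,r4:Add2
  c3: CDB Add1=-1; issue SUB r1<-Add1  regs: r0:5,r1:Add1,r2:6,r3:3,r4:Add2
  c4: stall  regs: r0:5,r1:Add1,r2:6,r3:3,r4:Add2
  c5: CDB Add1=2; issue SUB r2<-Add1  regs: r0:5,r1:2,r2:Add1,r3:3,r4:Add2
  c6: CDB Add2=4; issue SUB r1<-Add2  regs: r0:5,r1:Add2,r2:Add1,r3:3,r4:4
  c7: stall  regs: r0:5,r1:Add2,r2:Add1,r3:3,r4:4
  c8: CDB Add1=-1; issue SUB r0<-Add1  regs: r0:Add1,r1:Add2,r2:-1,r3:3,r4:4

STATUS = VALUE -1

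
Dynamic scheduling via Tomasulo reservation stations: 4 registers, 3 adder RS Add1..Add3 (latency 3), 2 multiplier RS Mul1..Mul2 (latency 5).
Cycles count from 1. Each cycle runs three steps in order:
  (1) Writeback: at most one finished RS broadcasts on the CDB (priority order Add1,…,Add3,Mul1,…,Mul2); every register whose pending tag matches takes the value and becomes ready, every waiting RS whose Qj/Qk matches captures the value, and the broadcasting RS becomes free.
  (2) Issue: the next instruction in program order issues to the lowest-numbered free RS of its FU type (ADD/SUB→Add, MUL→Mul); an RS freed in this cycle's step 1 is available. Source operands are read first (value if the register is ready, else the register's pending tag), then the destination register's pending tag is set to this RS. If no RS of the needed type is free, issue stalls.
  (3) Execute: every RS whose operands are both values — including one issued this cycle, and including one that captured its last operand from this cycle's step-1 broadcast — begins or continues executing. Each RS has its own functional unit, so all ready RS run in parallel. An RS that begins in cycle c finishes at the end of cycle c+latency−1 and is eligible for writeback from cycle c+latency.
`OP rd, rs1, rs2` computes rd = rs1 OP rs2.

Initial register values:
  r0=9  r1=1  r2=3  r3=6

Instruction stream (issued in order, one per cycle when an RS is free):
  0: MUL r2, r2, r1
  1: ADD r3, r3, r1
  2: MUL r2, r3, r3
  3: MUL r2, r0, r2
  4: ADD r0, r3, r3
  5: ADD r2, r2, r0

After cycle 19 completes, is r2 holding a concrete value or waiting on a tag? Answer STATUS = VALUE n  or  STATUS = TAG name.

  c1: issue MUL r2<-Mul1  regs: r0:9,r1:1,r2:Mul1,r3:6
  c2: issue ADD r3<-Add1  regs: r0:9,r1:1,r2:Mul1,r3:Add1
  c3: issue MUL r2<-Mul2  regs: r0:9,r1:1,r2:Mul2,r3:Add1
  c4: stall  regs: r0:9,r1:1,r2:Mul2,r3:Add1
  c5: CDB Add1=7; stall  regs: r0:9,r1:1,r2:Mul2,r3:7
  c6: CDB Mul1=3; issue MUL r2<-Mul1  regs: r0:9,r1:1,r2:Mul1,r3:7
  c7: issue ADD r0<-Add1  regs: r0:Add1,r1:1,r2:Mul1,r3:7
  c8: issue ADD r2<-Add2  regs: r0:Add1,r1:1,r2:Add2,r3:7
  c9: -  regs: r0:Add1,r1:1,r2:Add2,r3:7
  c10: CDB Add1=14  regs: r0:14,r1:1,r2:Add2,r3:7
  c11: CDB Mul2=49  regs: r0:14,r1:1,r2:Add2,r3:7
  c12: -  regs: r0:14,r1:1,r2:Add2,r3:7
  c13: -  regs: r0:14,r1:1,r2:Add2,r3:7
  c14: -  regs: r0:14,r1:1,r2:Add2,r3:7
  c15: -  regs: r0:14,r1:1,r2:Add2,r3:7
  c16: CDB Mul1=441  regs: r0:14,r1:1,r2:Add2,r3:7
  c17: -  regs: r0:14,r1:1,r2:Add2,r3:7
  c18: -  regs: r0:14,r1:1,r2:Add2,r3:7
  c19: CDB Add2=455  regs: r0:14,r1:1,r2:455,r3:7

STATUS = VALUE 455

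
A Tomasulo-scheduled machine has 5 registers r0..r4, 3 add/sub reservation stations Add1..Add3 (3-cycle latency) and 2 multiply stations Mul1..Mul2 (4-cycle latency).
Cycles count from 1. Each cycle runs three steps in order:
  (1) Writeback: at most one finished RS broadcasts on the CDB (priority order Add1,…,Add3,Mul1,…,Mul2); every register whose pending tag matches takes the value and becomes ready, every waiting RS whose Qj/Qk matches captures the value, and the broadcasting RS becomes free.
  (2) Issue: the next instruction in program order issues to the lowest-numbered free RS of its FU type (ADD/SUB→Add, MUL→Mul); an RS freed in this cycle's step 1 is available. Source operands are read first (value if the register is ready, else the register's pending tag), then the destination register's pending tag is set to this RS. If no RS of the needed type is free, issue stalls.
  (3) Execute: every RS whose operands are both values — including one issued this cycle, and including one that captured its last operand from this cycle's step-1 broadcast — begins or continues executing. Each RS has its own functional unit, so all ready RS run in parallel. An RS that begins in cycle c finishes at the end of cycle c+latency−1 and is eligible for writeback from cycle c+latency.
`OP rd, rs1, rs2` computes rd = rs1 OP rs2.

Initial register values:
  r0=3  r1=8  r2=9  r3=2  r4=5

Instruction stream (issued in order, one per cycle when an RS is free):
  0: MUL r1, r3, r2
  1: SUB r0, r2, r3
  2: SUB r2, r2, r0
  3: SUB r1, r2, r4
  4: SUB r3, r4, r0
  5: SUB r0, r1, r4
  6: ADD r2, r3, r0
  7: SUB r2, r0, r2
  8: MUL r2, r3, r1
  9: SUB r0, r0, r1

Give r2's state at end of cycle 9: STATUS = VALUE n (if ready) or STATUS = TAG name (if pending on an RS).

STATUS = TAG Add2

  c1: issue MUL r1<-Mul1  regs: r0:3,r1:Mul1,r2:9,r3:2,r4:5
  c2: issue SUB r0<-Add1  regs: r0:Add1,r1:Mul1,r2:9,r3:2,r4:5
  c3: issue SUB r2<-Add2  regs: r0:Add1,r1:Mul1,r2:Add2,r3:2,r4:5
  c4: issue SUB r1<-Add3  regs: r0:Add1,r1:Add3,r2:Add2,r3:2,r4:5
  c5: CDB Add1=7; issue SUB r3<-Add1  regs: r0:7,r1:Add3,r2:Add2,r3:Add1,r4:5
  c6: CDB Mul1=18; stall  regs: r0:7,r1:Add3,r2:Add2,r3:Add1,r4:5
  c7: stall  regs: r0:7,r1:Add3,r2:Add2,r3:Add1,r4:5
  c8: CDB Add1=-2; issue SUB r0<-Add1  regs: r0:Add1,r1:Add3,r2:Add2,r3:-2,r4:5
  c9: CDB Add2=2; issue ADD r2<-Add2  regs: r0:Add1,r1:Add3,r2:Add2,r3:-2,r4:5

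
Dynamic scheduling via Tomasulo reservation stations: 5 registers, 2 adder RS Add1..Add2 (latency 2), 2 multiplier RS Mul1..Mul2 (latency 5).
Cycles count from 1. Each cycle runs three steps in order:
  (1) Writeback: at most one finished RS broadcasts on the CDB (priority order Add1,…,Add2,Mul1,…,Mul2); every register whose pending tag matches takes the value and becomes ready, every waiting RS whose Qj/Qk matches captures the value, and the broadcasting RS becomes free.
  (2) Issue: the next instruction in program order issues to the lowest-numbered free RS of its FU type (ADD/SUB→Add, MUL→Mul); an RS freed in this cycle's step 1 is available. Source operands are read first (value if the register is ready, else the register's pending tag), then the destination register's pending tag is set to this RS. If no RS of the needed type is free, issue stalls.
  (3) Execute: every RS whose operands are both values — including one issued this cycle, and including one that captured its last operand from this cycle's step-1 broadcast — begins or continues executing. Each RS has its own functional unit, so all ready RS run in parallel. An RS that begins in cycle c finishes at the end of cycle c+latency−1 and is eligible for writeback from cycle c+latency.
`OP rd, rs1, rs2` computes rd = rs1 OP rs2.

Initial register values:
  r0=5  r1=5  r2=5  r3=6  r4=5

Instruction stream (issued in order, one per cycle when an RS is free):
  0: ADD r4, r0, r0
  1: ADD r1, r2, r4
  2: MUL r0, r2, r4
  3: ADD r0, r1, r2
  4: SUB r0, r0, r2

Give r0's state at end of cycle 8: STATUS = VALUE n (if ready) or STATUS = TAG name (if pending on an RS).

  c1: issue ADD r4<-Add1  regs: r0:5,r1:5,r2:5,r3:6,r4:Add1
  c2: issue ADD r1<-Add2  regs: r0:5,r1:Add2,r2:5,r3:6,r4:Add1
  c3: CDB Add1=10; issue MUL r0<-Mul1  regs: r0:Mul1,r1:Add2,r2:5,r3:6,r4:10
  c4: issue ADD r0<-Add1  regs: r0:Add1,r1:Add2,r2:5,r3:6,r4:10
  c5: CDB Add2=15; issue SUB r0<-Add2  regs: r0:Add2,r1:15,r2:5,r3:6,r4:10
  c6: -  regs: r0:Add2,r1:15,r2:5,r3:6,r4:10
  c7: CDB Add1=20  regs: r0:Add2,r1:15,r2:5,r3:6,r4:10
  c8: CDB Mul1=50  regs: r0:Add2,r1:15,r2:5,r3:6,r4:10

STATUS = TAG Add2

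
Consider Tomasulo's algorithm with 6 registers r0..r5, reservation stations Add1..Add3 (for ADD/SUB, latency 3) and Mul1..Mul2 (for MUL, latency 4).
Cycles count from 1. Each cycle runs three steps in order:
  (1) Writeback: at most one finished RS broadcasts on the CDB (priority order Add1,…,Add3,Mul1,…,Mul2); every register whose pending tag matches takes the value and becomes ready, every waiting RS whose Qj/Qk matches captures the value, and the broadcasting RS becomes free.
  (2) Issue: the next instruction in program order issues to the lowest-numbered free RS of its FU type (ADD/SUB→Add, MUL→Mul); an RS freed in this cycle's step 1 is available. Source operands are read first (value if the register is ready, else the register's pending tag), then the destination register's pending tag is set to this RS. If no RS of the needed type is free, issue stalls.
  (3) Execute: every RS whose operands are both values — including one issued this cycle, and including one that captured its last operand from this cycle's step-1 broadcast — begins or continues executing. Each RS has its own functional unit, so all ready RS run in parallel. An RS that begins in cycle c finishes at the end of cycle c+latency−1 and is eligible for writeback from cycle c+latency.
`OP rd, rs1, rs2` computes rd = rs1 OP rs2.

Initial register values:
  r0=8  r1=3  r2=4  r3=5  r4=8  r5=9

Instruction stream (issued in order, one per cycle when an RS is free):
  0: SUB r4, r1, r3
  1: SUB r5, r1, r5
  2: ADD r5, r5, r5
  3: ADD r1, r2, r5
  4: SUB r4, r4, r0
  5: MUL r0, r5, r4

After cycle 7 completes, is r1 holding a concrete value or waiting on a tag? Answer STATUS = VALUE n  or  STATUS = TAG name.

STATUS = TAG Add1

c1: issue SUB r4<-Add1 | r0:8,r1:3,r2:4,r3:5,r4:Add1,r5:9
c2: issue SUB r5<-Add2 | r0:8,r1:3,r2:4,r3:5,r4:Add1,r5:Add2
c3: issue ADD r5<-Add3 | r0:8,r1:3,r2:4,r3:5,r4:Add1,r5:Add3
c4: CDB Add1=-2; issue ADD r1<-Add1 | r0:8,r1:Add1,r2:4,r3:5,r4:-2,r5:Add3
c5: CDB Add2=-6; issue SUB r4<-Add2 | r0:8,r1:Add1,r2:4,r3:5,r4:Add2,r5:Add3
c6: issue MUL r0<-Mul1 | r0:Mul1,r1:Add1,r2:4,r3:5,r4:Add2,r5:Add3
c7: - | r0:Mul1,r1:Add1,r2:4,r3:5,r4:Add2,r5:Add3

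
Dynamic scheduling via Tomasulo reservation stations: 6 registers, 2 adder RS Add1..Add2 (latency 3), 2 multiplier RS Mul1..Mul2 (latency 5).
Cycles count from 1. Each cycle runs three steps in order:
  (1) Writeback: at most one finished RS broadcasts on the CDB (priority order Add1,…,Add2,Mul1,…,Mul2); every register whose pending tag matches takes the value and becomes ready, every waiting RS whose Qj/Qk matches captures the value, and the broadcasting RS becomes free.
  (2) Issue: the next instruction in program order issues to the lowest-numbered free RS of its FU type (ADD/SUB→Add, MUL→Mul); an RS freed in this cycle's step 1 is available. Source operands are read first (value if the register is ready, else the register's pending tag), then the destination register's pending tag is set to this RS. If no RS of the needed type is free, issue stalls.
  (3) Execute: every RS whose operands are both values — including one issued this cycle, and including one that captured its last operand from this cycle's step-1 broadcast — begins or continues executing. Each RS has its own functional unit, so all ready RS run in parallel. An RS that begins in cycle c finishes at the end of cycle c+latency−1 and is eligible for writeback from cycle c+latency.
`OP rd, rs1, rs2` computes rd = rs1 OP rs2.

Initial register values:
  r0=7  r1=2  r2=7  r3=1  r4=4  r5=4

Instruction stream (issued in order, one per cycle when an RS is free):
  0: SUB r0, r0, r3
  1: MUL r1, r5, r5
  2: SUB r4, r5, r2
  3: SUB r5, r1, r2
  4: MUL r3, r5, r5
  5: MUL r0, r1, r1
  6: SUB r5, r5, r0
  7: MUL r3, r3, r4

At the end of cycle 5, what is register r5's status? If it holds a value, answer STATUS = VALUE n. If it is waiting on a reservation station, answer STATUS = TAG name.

c1: issue SUB r0<-Add1 | r0:Add1,r1:2,r2:7,r3:1,r4:4,r5:4
c2: issue MUL r1<-Mul1 | r0:Add1,r1:Mul1,r2:7,r3:1,r4:4,r5:4
c3: issue SUB r4<-Add2 | r0:Add1,r1:Mul1,r2:7,r3:1,r4:Add2,r5:4
c4: CDB Add1=6; issue SUB r5<-Add1 | r0:6,r1:Mul1,r2:7,r3:1,r4:Add2,r5:Add1
c5: issue MUL r3<-Mul2 | r0:6,r1:Mul1,r2:7,r3:Mul2,r4:Add2,r5:Add1

STATUS = TAG Add1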